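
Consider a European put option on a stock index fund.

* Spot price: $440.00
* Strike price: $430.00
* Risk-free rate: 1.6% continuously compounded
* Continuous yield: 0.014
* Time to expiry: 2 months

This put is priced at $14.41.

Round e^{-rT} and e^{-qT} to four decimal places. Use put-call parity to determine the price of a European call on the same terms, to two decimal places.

$24.56

e^(−qT) = e^(−0.014·0.1667) = 0.9977;  e^(−rT) = e^(−0.016·0.1667) = 0.9973
Put-call parity: C − P = S·e^(−qT) − K·e^(−rT) = 440·0.9977 − 430·0.9973 = 438.9880 − 428.8390 = 10.1490
C = P + (C − P) = 14.41 + (10.1490) = 24.5590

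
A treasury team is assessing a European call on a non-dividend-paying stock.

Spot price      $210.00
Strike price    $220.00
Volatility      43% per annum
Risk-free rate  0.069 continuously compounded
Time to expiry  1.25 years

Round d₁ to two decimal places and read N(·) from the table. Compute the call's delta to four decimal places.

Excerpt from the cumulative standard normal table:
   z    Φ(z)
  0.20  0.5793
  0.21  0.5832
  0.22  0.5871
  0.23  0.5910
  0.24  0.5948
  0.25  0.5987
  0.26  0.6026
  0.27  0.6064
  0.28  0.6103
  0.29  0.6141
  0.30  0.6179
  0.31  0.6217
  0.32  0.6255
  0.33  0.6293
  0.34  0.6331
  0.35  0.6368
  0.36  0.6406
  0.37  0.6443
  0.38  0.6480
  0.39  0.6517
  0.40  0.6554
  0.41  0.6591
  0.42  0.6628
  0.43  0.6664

0.6255

σ√T = 0.43 × 1.1180 = 0.4808
d₁ = [ln(210/220) + (0.069 + 0.43²/2)·1.25] / 0.4808 = [-0.0465 + 0.2018] / 0.4808 = 0.3230 ≈ 0.32
N(d₁) = N(0.32) = 0.6255
Δ_call = N(d₁) = 0.6255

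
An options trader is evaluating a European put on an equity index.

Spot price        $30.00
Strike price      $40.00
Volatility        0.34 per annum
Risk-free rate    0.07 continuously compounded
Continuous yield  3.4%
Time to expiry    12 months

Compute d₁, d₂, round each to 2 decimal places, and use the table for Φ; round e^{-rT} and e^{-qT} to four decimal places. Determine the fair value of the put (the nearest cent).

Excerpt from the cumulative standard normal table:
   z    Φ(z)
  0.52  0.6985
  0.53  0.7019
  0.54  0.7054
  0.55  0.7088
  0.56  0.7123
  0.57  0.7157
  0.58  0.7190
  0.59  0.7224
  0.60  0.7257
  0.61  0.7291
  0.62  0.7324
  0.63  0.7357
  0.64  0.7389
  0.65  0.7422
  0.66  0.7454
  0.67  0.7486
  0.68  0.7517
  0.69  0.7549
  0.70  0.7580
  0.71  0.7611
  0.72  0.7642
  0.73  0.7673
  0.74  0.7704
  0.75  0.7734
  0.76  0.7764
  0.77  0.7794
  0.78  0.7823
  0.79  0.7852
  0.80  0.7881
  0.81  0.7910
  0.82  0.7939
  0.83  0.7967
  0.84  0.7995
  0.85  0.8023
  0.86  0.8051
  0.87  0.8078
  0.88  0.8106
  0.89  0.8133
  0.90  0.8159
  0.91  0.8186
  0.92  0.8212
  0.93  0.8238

$9.78

T = 1;  σ√T = 0.3400
d₁ = [ln(30/40) + (0.07 − 0.034 + 0.34²/2)·1] / 0.3400 = [-0.2877 + 0.0938] / 0.3400 = -0.5702 ≈ -0.57
d₂ = d₁ − σ√T = -0.5702 − 0.3400 = -0.9102 ≈ -0.91
e^(−qT) = e^(−0.034·1) = 0.9666;  e^(−rT) = e^(−0.07·1) = 0.9324
P = 40·0.9324·N(0.91) − 30·0.9666·N(0.57) = 40·0.9324·0.8186 − 30·0.9666·0.7157 = 30.5305 − 20.7539 = 9.7766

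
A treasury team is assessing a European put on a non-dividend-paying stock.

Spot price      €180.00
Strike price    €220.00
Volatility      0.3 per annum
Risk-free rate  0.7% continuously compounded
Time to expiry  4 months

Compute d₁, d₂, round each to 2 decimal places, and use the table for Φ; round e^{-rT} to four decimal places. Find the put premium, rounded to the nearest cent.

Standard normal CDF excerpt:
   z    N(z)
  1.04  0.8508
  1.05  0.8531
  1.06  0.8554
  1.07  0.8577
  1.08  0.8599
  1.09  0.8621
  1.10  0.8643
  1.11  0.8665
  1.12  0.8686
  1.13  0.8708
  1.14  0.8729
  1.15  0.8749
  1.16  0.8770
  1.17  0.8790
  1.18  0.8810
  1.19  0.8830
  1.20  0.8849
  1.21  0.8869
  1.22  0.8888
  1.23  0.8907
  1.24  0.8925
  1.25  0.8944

€41.53

σ√T = 0.3·√0.3333 = 0.1732
d₁ = [ln(180/220) + (0.007 + 0.3²/2)·0.3333] / 0.1732 = [-0.2007 + 0.0173] / 0.1732 = -1.0585 → -1.06
d₂ = d₁ − σ√T = -1.0585 − 0.1732 = -1.2317 → -1.23
exp(−rT) = exp(−0.007·0.3333) = 0.9977
P = 220·0.9977·N(1.23) − 180·N(1.06) = 220·0.9977·0.8907 − 180·0.8554 = 195.5033 − 153.9720 = 41.5313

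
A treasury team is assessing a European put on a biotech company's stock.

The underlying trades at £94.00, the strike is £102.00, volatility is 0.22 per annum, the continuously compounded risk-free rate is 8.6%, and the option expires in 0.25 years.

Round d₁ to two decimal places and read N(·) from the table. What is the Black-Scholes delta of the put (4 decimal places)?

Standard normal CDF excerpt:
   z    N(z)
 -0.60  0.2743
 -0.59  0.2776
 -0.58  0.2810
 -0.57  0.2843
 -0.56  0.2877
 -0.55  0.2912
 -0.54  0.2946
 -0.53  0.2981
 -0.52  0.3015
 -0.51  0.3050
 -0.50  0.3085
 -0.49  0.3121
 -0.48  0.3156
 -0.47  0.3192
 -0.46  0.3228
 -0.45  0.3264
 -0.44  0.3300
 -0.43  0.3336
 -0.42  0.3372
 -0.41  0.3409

T = 0.25;  σ√T = 0.1100
d₁ = [ln(94/102) + (0.086 + ½·0.22²)·0.25] / (σ√T) = (-0.0817 + 0.0275) / 0.1100 = -0.4921 which rounds to -0.49
N(d₁) = N(-0.49) = 0.3121
Δ_put = N(d₁) − 1 = 0.3121 − 1 = -0.6879

-0.6879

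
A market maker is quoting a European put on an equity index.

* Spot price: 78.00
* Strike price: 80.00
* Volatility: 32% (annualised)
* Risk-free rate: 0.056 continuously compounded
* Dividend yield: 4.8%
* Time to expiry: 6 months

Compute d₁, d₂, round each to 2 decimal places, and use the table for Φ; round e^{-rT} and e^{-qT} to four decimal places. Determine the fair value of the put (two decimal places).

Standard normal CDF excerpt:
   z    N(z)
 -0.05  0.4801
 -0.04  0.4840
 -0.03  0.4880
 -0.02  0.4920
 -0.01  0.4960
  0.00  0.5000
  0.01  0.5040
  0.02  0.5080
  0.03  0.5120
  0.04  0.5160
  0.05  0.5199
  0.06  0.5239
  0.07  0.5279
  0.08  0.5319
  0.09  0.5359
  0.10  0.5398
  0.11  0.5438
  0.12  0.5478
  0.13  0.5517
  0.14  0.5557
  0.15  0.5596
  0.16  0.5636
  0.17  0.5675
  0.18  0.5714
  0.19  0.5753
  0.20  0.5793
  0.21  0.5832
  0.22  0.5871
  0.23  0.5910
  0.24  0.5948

σ√T = 0.32·√0.5 = 0.2263
ln(S/K) + (r − q + σ²/2)T = ln(78/80) + (0.056 − 0.048 + 0.32²/2)·0.5 = -0.0253 + 0.0296 = 0.0043
d₁ = 0.0043 / 0.2263 = 0.0189 which rounds to 0.02
d₂ = d₁ − σ√T = 0.0189 − 0.2263 = -0.2073 which rounds to -0.21
e^(−qT) = e^(−0.048·0.5) = 0.9763;  e^(−rT) = e^(−0.056·0.5) = 0.9724
N(−d₂) = N(0.21) = 0.5832;  N(−d₁) = N(-0.02) = 0.4920
P = 80·0.9724·0.5832 − 78·0.9763·0.4920 = 45.3683 − 37.4665 = 7.9018

7.90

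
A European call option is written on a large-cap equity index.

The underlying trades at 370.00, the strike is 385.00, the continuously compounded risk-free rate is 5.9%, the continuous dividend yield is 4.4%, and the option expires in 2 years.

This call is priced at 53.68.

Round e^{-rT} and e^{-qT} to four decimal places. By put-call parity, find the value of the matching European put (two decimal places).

56.98

exp(−qT) = exp(−0.044·2) = 0.9158;  exp(−rT) = exp(−0.059·2) = 0.8887
Put-call parity: C − P = S·e^(−qT) − K·e^(−rT) = 370·0.9158 − 385·0.8887 = 338.8460 − 342.1495 = -3.3035
P = C − (C − P) = 53.68 − (-3.3035) = 56.9835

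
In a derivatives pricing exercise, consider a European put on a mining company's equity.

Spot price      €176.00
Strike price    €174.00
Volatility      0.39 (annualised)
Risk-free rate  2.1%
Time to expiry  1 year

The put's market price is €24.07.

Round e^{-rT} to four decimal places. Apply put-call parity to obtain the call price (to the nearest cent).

€29.69

e^(−rT) = e^(−0.021·1) = 0.9792
Put-call parity: C − P = S − K·e^(−rT) = 176 − 174·0.9792 = 176 − 170.3808 = 5.6192
C = P + (C − P) = 24.07 + (5.6192) = 29.6892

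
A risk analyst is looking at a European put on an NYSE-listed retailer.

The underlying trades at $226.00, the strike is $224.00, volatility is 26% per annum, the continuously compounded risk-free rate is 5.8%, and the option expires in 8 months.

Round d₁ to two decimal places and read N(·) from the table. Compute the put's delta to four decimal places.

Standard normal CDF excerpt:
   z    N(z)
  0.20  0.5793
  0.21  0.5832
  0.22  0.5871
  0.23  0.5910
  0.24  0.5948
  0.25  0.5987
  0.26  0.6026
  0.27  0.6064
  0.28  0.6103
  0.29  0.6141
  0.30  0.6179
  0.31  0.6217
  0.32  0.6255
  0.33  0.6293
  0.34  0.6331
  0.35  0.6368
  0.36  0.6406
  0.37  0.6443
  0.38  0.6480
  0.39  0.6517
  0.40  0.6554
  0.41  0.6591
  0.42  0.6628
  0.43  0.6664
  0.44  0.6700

-0.3707

σ√T = 0.26·√0.6667 = 0.2123
ln(S/K) + (r + σ²/2)T = ln(226/224) + (0.058 + 0.26²/2)·0.6667 = 0.0089 + 0.0612 = 0.0701
d₁ = 0.0701 / 0.2123 = 0.3302 ≈ 0.33
N(d₁) = N(0.33) = 0.6293
Δ_put = N(d₁) − 1 = 0.6293 − 1 = -0.3707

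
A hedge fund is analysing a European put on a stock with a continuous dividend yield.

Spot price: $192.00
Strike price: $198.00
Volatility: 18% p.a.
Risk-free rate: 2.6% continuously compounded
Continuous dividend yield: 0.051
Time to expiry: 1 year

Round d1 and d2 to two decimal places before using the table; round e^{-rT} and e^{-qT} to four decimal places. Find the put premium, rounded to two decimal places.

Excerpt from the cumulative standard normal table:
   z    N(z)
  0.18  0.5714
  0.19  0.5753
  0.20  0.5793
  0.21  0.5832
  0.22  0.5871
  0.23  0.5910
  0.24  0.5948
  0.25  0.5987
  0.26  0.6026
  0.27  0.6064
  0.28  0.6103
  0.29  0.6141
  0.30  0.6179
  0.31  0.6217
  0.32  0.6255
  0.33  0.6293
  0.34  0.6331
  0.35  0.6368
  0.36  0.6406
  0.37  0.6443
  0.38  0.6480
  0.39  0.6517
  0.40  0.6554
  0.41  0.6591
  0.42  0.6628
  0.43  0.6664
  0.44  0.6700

σ√T = 0.18·√1 = 0.1800
d₁ = [ln(192/198) + (0.026 − 0.051 + ½·0.18²)·1] / (σ√T) = (-0.0308 − 0.0088) / 0.1800 = -0.2198 → -0.22
d₂ = -0.2198 − 0.1800 = -0.3998 → -0.40
e^(−qT) = e^(−0.051·1) = 0.9503;  e^(−rT) = e^(−0.026·1) = 0.9743
N(−d₂) = N(0.40) = 0.6554;  N(−d₁) = N(0.22) = 0.5871
P = 198·0.9743·0.6554 − 192·0.9503·0.5871 = 126.4341 − 107.1209 = 19.3133

$19.31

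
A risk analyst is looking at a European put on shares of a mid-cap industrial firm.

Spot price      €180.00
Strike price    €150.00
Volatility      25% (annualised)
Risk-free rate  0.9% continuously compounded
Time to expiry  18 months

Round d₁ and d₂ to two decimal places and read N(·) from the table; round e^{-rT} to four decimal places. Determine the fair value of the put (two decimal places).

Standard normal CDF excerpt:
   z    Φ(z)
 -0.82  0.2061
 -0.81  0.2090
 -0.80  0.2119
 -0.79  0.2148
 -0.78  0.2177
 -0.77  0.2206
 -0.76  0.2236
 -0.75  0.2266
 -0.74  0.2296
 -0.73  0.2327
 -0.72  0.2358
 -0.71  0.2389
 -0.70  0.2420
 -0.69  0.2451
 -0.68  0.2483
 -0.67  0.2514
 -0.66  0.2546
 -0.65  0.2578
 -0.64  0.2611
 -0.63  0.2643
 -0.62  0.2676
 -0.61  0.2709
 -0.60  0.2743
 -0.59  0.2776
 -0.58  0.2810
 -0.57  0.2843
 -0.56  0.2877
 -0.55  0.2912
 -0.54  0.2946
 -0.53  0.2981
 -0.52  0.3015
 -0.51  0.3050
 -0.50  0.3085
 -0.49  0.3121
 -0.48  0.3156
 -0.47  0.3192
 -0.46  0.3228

σ√T = 0.25·√1.5 = 0.3062
ln(S/K) + (r + σ²/2)T = ln(180/150) + (0.009 + 0.25²/2)·1.5 = 0.1823 + 0.0604 = 0.2427
d₁ = 0.2427 / 0.3062 = 0.7926 → 0.79
d₂ = d₁ − σ√T = 0.7926 − 0.3062 = 0.4865 → 0.49
exp(−rT) = exp(−0.009·1.5) = 0.9866
P = 150·0.9866·N(-0.49) − 180·N(-0.79) = 150·0.9866·0.3121 − 180·0.2148 = 46.1877 − 38.6640 = 7.5237

€7.52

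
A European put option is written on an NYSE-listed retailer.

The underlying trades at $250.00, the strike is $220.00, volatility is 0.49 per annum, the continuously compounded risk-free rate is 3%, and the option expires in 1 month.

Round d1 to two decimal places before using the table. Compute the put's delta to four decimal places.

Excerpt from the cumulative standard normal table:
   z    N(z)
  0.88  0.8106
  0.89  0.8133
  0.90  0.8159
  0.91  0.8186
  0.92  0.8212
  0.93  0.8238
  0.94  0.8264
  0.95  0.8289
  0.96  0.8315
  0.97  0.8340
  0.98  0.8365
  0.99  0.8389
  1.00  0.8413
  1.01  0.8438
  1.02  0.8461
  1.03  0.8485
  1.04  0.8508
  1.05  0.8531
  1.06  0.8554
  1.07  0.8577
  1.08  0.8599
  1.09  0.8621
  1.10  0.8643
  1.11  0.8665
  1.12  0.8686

σ√T = 0.49·√0.08333 = 0.1415
d₁ = [ln(250/220) + (0.03 + 0.49²/2)·0.08333] / 0.1415 = [0.1278 + 0.0125] / 0.1415 = 0.9921 → 0.99
N(d₁) = N(0.99) = 0.8389
Δ_put = N(d₁) − 1 = 0.8389 − 1 = -0.1611

-0.1611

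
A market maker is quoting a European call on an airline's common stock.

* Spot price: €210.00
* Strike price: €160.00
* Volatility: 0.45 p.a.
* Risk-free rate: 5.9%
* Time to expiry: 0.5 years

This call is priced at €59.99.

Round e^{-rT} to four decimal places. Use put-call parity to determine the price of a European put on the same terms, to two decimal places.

€5.33

e^(−rT) = e^(−0.059·0.5) = 0.9709
Put-call parity: C − P = S − K·e^(−rT) = 210 − 160·0.9709 = 210 − 155.3440 = 54.6560
P = C − (C − P) = 59.99 − (54.6560) = 5.3340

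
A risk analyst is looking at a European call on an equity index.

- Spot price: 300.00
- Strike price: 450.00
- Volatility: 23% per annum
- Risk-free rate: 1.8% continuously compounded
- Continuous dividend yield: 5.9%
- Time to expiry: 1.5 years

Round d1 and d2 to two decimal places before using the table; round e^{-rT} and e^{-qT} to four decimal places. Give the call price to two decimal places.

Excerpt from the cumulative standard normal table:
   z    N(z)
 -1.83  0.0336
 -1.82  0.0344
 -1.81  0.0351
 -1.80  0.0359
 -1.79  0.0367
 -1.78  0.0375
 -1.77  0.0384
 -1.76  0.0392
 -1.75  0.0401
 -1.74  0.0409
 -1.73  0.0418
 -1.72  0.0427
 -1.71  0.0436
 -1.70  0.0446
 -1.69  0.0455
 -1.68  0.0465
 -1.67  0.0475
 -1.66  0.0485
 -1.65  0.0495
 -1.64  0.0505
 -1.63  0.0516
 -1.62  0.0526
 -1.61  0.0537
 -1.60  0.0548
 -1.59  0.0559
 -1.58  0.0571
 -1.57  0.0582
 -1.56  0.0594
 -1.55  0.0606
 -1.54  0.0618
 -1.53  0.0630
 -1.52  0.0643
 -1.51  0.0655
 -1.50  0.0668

σ√T = 0.23·√1.5 = 0.2817
d₁ = [ln(300/450) + (0.018 − 0.059 + ½·0.23²)·1.5] / (σ√T) = (-0.4055 − 0.0218) / 0.2817 = -1.5169 ⇒ -1.52
d₂ = -1.5169 − 0.2817 = -1.7986 ⇒ -1.80
exp(−qT) = exp(−0.059·1.5) = 0.9153;  exp(−rT) = exp(−0.018·1.5) = 0.9734
N(d₁) = N(-1.52) = 0.0643;  N(d₂) = N(-1.80) = 0.0359
C = 300·0.9153·0.0643 − 450·0.9734·0.0359 = 17.6561 − 15.7253 = 1.9309

1.93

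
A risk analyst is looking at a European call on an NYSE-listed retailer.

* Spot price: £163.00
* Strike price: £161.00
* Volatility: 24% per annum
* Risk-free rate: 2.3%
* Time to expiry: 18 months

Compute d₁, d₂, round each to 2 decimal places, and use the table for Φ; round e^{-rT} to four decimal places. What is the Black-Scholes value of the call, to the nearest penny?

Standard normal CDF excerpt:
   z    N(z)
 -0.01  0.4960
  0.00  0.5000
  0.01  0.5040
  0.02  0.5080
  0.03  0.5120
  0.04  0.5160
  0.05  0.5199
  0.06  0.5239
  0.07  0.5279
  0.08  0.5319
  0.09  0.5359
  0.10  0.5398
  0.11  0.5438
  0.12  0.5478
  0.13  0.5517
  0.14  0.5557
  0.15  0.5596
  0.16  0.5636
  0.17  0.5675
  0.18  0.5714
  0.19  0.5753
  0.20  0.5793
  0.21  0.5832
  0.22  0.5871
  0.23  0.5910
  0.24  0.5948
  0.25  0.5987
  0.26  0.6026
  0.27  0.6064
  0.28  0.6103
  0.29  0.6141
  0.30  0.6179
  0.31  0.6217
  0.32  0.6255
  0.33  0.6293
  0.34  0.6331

T = 1.5;  σ√T = 0.2939
d₁ = [ln(163/161) + (0.023 + 0.24²/2)·1.5] / 0.2939 = [0.0123 + 0.0777] / 0.2939 = 0.3063 → 0.31
d₂ = d₁ − σ√T = 0.3063 − 0.2939 = 0.0124 → 0.01
exp(−rT) = exp(−0.023·1.5) = 0.9661
N(d₁) = N(0.31) = 0.6217;  N(d₂) = N(0.01) = 0.5040
C = 163·0.6217 − 161·0.9661·0.5040 = 101.3371 − 78.3932 = 22.9439

£22.94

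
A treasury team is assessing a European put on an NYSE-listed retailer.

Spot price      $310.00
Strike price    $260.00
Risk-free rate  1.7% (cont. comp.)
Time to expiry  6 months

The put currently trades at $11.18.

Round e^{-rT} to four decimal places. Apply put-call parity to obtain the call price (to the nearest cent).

$63.39

e^(−rT) = e^(−0.017·0.5) = 0.9915
Put-call parity: C − P = S − K·e^(−rT) = 310 − 260·0.9915 = 310 − 257.7900 = 52.2100
C = P + (C − P) = 11.18 + (52.2100) = 63.3900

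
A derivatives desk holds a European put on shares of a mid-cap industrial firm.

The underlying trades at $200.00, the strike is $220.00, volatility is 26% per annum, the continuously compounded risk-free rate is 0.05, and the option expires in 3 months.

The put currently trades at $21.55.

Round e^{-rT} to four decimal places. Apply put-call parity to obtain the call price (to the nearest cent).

exp(−rT) = exp(−0.05·0.25) = 0.9876
Put-call parity: C − P = S − K·e^(−rT) = 200 − 220·0.9876 = 200 − 217.2720 = -17.2720
C = P + (C − P) = 21.55 + (-17.2720) = 4.2780

$4.28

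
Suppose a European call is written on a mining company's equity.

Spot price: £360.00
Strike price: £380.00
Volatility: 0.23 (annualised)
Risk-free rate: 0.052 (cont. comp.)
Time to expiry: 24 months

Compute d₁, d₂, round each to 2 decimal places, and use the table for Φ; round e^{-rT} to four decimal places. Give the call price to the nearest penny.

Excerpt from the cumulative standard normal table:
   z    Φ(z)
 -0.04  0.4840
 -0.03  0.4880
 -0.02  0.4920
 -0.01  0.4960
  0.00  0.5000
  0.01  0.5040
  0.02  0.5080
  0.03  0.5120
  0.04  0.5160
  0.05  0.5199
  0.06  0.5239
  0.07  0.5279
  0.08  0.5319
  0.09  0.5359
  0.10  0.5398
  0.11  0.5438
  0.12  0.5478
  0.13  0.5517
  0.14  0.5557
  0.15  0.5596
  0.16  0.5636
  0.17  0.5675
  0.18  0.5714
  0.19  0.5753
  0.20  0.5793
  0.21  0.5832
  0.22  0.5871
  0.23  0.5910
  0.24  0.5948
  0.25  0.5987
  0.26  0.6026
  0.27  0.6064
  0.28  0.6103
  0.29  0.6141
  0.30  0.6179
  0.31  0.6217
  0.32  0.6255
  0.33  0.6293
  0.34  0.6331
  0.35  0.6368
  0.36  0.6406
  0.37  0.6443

T = 2;  σ√T = 0.3253
d₁ = [ln(360/380) + (0.052 + ½·0.23²)·2] / (σ√T) = (-0.0541 + 0.1569) / 0.3253 = 0.3161 ≈ 0.32
d₂ = 0.3161 − 0.3253 = -0.0091 ≈ -0.01
e^(−rT) = e^(−0.052·2) = 0.9012
C = 360·N(0.32) − 380·0.9012·N(-0.01) = 360·0.6255 − 380·0.9012·0.4960 = 225.1800 − 169.8582 = 55.3218

£55.32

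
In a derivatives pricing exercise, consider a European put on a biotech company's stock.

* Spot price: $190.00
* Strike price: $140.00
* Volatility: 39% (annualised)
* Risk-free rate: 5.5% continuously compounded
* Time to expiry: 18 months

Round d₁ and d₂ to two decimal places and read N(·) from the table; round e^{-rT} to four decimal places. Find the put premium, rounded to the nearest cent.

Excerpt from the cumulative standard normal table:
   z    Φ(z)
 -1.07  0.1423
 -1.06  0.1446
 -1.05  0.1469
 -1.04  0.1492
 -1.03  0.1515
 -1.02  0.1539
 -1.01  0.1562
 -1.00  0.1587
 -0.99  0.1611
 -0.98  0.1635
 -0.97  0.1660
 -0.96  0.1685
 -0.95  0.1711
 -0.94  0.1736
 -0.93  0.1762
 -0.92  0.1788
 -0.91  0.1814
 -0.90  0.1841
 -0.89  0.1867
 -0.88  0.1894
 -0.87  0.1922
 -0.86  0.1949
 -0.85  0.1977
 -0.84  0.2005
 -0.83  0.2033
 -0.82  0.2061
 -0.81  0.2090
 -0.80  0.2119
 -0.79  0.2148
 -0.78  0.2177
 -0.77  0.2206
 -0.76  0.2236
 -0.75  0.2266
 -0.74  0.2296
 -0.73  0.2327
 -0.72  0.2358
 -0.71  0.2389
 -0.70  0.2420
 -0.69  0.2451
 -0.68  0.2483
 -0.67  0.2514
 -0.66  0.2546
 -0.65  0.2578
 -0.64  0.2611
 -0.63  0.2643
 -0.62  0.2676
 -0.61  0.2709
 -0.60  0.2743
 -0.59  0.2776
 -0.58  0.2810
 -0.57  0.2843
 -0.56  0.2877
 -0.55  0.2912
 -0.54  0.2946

T = 1.5;  σ√T = 0.4777
d₁ = [ln(190/140) + (0.055 + ½·0.39²)·1.5] / (σ√T) = (0.3054 + 0.1966) / 0.4777 = 1.0509 ≈ 1.05
d₂ = 1.0509 − 0.4777 = 0.5732 ≈ 0.57
e^(−rT) = e^(−0.055·1.5) = 0.9208
P = 140·0.9208·N(-0.57) − 190·N(-1.05) = 140·0.9208·0.2843 − 190·0.1469 = 36.6497 − 27.9110 = 8.7387

$8.74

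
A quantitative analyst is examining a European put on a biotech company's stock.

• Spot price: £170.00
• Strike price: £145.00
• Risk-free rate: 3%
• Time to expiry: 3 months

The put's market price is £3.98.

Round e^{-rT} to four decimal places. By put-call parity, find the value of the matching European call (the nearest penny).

£30.07

e^(−rT) = e^(−0.03·0.25) = 0.9925
Put-call parity: C − P = S − K·e^(−rT) = 170 − 145·0.9925 = 170 − 143.9125 = 26.0875
C = P + (C − P) = 3.98 + (26.0875) = 30.0675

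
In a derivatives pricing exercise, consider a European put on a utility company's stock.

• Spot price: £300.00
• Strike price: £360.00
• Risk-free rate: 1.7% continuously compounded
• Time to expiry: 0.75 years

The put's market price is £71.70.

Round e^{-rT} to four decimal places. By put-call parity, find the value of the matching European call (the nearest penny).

£16.27

e^(−rT) = e^(−0.017·0.75) = 0.9873
Put-call parity: C − P = S − K·e^(−rT) = 300 − 360·0.9873 = 300 − 355.4280 = -55.4280
C = P + (C − P) = 71.70 + (-55.4280) = 16.2720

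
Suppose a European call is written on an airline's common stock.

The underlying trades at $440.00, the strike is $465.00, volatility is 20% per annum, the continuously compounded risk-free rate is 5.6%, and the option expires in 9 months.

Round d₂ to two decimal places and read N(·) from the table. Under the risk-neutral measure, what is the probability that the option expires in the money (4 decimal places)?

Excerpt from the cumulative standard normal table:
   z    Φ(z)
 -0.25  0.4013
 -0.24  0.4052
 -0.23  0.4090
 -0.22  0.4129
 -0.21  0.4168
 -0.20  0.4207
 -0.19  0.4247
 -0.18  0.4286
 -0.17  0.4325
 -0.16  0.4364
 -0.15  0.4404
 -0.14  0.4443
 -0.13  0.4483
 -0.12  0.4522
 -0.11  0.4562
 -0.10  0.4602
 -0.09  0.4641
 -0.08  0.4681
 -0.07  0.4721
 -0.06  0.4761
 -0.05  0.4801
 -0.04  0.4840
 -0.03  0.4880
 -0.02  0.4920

σ√T = 0.2 × 0.8660 = 0.1732
ln(S/K) + (r + σ²/2)T = ln(440/465) + (0.056 + 0.2²/2)·0.75 = -0.0553 + 0.0570 = 0.0017
d₁ = 0.0017 / 0.1732 = 0.0100 which rounds to 0.01
d₂ = d₁ − σ√T = 0.0100 − 0.1732 = -0.1632 which rounds to -0.16
Pr(exercise) under Q = N(d₂) = 0.4364

0.4364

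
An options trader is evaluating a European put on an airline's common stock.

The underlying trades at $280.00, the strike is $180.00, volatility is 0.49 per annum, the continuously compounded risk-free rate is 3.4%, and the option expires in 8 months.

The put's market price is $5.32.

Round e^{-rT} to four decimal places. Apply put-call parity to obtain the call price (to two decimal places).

e^(−rT) = e^(−0.034·0.6667) = 0.9776
Put-call parity: C − P = S − K·e^(−rT) = 280 − 180·0.9776 = 280 − 175.9680 = 104.0320
C = P + (C − P) = 5.32 + (104.0320) = 109.3520

$109.35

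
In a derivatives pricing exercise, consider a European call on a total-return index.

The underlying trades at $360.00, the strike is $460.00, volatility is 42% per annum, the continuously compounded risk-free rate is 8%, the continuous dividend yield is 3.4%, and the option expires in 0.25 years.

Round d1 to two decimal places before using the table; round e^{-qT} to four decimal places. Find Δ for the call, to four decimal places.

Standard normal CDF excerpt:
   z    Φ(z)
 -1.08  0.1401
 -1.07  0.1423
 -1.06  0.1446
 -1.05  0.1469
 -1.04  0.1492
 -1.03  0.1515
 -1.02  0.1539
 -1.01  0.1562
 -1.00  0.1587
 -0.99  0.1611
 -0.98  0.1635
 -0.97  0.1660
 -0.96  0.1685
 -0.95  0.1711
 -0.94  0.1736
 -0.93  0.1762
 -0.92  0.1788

σ√T = 0.42·√0.25 = 0.2100
ln(S/K) + (r − q + σ²/2)T = ln(360/460) + (0.08 − 0.034 + 0.42²/2)·0.25 = -0.2451 + 0.0335 = -0.2116
d₁ = -0.2116 / 0.2100 = -1.0075 ⇒ -1.01
N(d₁) = N(-1.01) = 0.1562
Δ_call = e^(−qT)·N(d₁) = 0.9915·0.1562 = 0.1549

0.1549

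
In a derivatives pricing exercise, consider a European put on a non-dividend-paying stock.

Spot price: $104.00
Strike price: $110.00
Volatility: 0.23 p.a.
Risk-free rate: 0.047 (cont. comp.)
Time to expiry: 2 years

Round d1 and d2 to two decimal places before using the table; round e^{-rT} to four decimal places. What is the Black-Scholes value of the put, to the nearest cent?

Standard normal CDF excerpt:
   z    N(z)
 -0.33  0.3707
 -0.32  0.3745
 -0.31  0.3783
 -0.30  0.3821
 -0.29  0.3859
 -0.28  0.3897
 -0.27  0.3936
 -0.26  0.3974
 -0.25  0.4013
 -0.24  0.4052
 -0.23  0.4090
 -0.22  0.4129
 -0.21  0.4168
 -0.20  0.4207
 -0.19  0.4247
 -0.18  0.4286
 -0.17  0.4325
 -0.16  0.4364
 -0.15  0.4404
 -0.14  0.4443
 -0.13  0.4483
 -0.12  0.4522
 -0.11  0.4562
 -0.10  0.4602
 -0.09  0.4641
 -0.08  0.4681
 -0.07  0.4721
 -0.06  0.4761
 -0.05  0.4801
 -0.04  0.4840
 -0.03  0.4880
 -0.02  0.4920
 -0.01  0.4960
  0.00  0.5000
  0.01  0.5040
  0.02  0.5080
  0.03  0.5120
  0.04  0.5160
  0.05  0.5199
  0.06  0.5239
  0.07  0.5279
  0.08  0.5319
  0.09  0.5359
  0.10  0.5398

$11.53

σ√T = 0.23·√2 = 0.3253
d₁ = [ln(104/110) + (0.047 + ½·0.23²)·2] / (σ√T) = (-0.0561 + 0.1469) / 0.3253 = 0.2792 → 0.28
d₂ = 0.2792 − 0.3253 = -0.0461 → -0.05
e^(−rT) = e^(−0.047·2) = 0.9103
P = 110·0.9103·N(0.05) − 104·N(-0.28) = 110·0.9103·0.5199 − 104·0.3897 = 52.0591 − 40.5288 = 11.5303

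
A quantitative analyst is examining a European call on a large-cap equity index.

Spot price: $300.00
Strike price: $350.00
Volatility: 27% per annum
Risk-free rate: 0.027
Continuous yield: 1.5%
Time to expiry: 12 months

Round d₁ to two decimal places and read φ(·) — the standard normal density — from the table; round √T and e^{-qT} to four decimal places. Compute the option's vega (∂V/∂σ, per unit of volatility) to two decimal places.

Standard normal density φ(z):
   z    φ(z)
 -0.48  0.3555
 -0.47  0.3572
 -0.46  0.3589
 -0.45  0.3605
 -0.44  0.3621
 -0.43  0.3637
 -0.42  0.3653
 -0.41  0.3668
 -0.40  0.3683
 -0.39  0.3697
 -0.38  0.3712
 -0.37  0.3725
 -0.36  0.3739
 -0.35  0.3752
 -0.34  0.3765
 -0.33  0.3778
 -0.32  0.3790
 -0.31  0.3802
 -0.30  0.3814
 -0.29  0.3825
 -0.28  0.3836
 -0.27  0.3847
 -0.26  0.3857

109.26

T = 1;  σ√T = 0.2700
d₁ = [ln(300/350) + (0.027 − 0.015 + 0.27²/2)·1] / 0.2700 = [-0.1542 + 0.0485] / 0.2700 = -0.3915 → -0.39
√T = √1 = 1.0000
φ(d₁) = φ(-0.39) = 0.3697
exp(−qT) = exp(−0.015·1) = 0.9851
vega = S·exp(−qT)·φ(d₁)·√T = 300·0.9851·0.3697·1.0000 = 109.2574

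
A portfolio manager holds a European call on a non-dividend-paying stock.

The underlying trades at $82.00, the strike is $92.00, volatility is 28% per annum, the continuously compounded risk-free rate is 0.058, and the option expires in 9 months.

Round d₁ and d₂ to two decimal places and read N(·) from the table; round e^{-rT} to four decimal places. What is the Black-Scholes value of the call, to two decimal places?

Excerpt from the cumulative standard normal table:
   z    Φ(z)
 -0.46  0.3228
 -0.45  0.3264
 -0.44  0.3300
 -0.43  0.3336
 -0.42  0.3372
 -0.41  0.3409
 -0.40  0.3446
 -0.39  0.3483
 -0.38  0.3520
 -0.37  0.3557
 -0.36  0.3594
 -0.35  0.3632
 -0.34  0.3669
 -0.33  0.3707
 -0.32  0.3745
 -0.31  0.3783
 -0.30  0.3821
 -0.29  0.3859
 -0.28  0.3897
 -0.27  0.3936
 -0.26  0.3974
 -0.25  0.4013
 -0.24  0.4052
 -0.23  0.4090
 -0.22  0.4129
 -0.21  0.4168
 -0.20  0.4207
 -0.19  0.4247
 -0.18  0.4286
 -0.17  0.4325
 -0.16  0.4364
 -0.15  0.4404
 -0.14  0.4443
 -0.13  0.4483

$5.76

T = 0.75;  σ√T = 0.2425
ln(S/K) + (r + σ²/2)T = ln(82/92) + (0.058 + 0.28²/2)·0.75 = -0.1151 + 0.0729 = -0.0422
d₁ = -0.0422 / 0.2425 = -0.1739 → -0.17
d₂ = d₁ − σ√T = -0.1739 − 0.2425 = -0.4164 → -0.42
exp(−rT) = exp(−0.058·0.75) = 0.9574
N(d₁) = N(-0.17) = 0.4325;  N(d₂) = N(-0.42) = 0.3372
C = 82·0.4325 − 92·0.9574·0.3372 = 35.4650 − 29.7008 = 5.7642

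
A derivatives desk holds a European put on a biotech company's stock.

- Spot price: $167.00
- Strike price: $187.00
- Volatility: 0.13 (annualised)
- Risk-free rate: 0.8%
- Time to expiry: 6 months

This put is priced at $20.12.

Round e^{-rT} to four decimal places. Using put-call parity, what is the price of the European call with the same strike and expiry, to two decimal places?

$0.87

exp(−rT) = exp(−0.008·0.5) = 0.9960
Put-call parity: C − P = S − K·e^(−rT) = 167 − 187·0.9960 = 167 − 186.2520 = -19.2520
C = P + (C − P) = 20.12 + (-19.2520) = 0.8680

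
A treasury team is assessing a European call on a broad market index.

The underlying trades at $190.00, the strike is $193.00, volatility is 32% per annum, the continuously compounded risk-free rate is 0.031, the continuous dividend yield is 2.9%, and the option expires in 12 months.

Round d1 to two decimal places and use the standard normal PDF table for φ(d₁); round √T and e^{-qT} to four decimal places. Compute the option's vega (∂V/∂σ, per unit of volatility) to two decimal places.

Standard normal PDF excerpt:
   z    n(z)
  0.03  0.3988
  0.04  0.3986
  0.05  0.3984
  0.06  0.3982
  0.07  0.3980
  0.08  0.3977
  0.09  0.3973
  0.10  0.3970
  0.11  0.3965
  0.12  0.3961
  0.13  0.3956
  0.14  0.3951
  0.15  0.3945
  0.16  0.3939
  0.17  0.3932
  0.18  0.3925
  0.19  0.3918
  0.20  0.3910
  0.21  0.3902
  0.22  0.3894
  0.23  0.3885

T = 1;  σ√T = 0.3200
d₁ = [ln(190/193) + (0.031 − 0.029 + 0.32²/2)·1] / 0.3200 = [-0.0157 + 0.0532] / 0.3200 = 0.1173 ≈ 0.12
√T = √1 = 1.0000
φ(d₁) = φ(0.12) = 0.3961
e^(−qT) = e^(−0.029·1) = 0.9714
vega = S·e^(−qT)·φ(d₁)·√T = 190·0.9714·0.3961·1.0000 = 73.1066

73.11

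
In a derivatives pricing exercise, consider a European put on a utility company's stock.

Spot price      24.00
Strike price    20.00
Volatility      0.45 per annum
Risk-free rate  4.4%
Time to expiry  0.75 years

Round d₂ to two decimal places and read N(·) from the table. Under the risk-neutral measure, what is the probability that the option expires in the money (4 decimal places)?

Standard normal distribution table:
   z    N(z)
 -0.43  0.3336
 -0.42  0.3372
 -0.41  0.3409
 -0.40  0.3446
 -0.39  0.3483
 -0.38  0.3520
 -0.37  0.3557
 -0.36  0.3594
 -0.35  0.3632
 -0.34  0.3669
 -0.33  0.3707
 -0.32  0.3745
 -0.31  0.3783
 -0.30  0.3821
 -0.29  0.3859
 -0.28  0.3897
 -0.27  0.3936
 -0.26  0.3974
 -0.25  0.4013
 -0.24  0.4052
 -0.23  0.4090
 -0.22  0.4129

σ√T = 0.45·√0.75 = 0.3897
d₁ = [ln(24/20) + (0.044 + 0.45²/2)·0.75] / 0.3897 = [0.1823 + 0.1089] / 0.3897 = 0.7474 → 0.75
d₂ = d₁ − σ√T = 0.7474 − 0.3897 = 0.3577 → 0.36
Risk-neutral Pr[S_T < K] = N(−d₂) = N(-0.36) = 0.3594

0.3594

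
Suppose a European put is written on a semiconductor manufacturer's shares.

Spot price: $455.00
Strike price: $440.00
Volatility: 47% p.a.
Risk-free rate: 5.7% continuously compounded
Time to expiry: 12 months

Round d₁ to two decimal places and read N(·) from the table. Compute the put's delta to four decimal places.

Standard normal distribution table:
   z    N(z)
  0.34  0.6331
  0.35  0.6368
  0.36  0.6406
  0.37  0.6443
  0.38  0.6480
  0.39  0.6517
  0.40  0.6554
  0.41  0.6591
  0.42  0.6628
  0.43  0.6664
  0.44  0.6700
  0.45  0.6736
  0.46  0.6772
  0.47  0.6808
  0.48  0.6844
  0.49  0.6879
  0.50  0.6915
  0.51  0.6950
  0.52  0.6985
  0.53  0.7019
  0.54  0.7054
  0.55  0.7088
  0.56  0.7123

-0.3336

σ√T = 0.47·√1 = 0.4700
d₁ = [ln(455/440) + (0.057 + ½·0.47²)·1] / (σ√T) = (0.0335 + 0.1674) / 0.4700 = 0.4276 ⇒ 0.43
N(d₁) = N(0.43) = 0.6664
Δ_put = N(d₁) − 1 = 0.6664 − 1 = -0.3336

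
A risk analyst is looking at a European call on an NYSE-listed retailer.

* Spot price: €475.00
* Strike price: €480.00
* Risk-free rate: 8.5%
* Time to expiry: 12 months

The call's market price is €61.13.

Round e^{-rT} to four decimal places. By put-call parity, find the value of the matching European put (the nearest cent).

exp(−rT) = exp(−0.085·1) = 0.9185
Put-call parity: C − P = S − K·e^(−rT) = 475 − 480·0.9185 = 475 − 440.8800 = 34.1200
P = C − (C − P) = 61.13 − (34.1200) = 27.0100

€27.01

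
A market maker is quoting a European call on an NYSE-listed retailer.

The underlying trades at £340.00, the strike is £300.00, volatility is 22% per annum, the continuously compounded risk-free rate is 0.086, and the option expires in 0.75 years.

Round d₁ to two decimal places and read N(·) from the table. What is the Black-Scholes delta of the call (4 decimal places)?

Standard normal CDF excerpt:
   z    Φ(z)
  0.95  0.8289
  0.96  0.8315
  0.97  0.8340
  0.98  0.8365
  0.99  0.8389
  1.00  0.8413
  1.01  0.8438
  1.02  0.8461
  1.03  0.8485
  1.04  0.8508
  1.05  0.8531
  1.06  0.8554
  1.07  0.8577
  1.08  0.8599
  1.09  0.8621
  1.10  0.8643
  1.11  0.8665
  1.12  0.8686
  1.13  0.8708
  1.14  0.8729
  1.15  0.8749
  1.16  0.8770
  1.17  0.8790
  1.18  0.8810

0.8621

σ√T = 0.22 × 0.8660 = 0.1905
d₁ = [ln(340/300) + (0.086 + 0.22²/2)·0.75] / 0.1905 = [0.1252 + 0.0827] / 0.1905 = 1.0907 which rounds to 1.09
N(d₁) = N(1.09) = 0.8621
Δ_call = N(d₁) = 0.8621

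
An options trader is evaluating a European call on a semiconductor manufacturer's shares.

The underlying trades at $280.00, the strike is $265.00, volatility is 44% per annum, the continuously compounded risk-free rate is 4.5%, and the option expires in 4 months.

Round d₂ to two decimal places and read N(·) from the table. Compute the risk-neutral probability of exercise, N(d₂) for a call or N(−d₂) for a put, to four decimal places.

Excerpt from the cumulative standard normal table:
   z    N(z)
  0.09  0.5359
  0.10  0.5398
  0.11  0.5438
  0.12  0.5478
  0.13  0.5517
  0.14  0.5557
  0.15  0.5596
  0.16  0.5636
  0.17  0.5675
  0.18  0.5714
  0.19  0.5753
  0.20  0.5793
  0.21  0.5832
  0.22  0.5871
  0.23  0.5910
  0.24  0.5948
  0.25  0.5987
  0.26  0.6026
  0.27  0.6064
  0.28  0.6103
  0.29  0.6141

σ√T = 0.44 × 0.5774 = 0.2540
d₁ = [ln(280/265) + (0.045 + 0.44²/2)·0.3333] / 0.2540 = [0.0551 + 0.0473] / 0.2540 = 0.4028 ≈ 0.40
d₂ = d₁ − σ√T = 0.4028 − 0.2540 = 0.1488 ≈ 0.15
Pr(exercise) under Q = N(d₂) = 0.5596

0.5596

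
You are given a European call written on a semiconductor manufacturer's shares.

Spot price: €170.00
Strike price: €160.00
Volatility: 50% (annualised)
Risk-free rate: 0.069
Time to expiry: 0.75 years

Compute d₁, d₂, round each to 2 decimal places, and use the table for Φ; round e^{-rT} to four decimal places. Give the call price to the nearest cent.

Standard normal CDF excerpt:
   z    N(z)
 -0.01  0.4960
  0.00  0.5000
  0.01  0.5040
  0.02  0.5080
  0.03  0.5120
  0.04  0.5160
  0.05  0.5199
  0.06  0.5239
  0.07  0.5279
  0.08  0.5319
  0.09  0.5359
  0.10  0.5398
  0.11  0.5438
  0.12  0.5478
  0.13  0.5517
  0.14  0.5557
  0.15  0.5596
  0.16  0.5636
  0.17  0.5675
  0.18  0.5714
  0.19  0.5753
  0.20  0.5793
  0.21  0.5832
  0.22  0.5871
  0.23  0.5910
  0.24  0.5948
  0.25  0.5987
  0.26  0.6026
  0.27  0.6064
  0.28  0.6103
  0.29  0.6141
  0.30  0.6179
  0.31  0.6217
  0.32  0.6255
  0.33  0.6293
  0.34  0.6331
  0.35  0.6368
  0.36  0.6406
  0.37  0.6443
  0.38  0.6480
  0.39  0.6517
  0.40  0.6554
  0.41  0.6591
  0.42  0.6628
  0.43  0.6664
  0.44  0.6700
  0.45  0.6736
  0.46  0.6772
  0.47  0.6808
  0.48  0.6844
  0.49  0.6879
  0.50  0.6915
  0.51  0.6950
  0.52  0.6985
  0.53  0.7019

T = 0.75;  σ√T = 0.4330
ln(S/K) + (r + σ²/2)T = ln(170/160) + (0.069 + 0.5²/2)·0.75 = 0.0606 + 0.1455 = 0.2061
d₁ = 0.2061 / 0.4330 = 0.4760 ≈ 0.48
d₂ = d₁ − σ√T = 0.4760 − 0.4330 = 0.0430 ≈ 0.04
e^(−rT) = e^(−0.069·0.75) = 0.9496
C = 170·N(0.48) − 160·0.9496·N(0.04) = 170·0.6844 − 160·0.9496·0.5160 = 116.3480 − 78.3990 = 37.9490

€37.95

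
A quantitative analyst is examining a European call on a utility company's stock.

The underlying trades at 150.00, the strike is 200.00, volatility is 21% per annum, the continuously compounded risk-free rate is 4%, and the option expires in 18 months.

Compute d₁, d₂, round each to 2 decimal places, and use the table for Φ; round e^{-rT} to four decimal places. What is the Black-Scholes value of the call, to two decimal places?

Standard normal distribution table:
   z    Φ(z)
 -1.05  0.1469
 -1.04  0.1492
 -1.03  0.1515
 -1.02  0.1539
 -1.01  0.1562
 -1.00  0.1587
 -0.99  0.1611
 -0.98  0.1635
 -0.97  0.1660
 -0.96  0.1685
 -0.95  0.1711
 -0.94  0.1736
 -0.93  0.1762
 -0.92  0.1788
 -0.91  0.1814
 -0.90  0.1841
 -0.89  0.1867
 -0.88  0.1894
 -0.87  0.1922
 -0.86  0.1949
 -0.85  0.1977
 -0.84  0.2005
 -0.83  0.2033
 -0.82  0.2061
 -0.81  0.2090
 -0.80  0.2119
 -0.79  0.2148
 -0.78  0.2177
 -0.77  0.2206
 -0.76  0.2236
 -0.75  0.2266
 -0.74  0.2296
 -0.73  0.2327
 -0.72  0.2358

4.12

σ√T = 0.21·√1.5 = 0.2572
d₁ = [ln(150/200) + (0.04 + ½·0.21²)·1.5] / (σ√T) = (-0.2877 + 0.0931) / 0.2572 = -0.7566 which rounds to -0.76
d₂ = -0.7566 − 0.2572 = -1.0138 which rounds to -1.01
e^(−rT) = e^(−0.04·1.5) = 0.9418
N(d₁) = N(-0.76) = 0.2236;  N(d₂) = N(-1.01) = 0.1562
C = 150·0.2236 − 200·0.9418·0.1562 = 33.5400 − 29.4218 = 4.1182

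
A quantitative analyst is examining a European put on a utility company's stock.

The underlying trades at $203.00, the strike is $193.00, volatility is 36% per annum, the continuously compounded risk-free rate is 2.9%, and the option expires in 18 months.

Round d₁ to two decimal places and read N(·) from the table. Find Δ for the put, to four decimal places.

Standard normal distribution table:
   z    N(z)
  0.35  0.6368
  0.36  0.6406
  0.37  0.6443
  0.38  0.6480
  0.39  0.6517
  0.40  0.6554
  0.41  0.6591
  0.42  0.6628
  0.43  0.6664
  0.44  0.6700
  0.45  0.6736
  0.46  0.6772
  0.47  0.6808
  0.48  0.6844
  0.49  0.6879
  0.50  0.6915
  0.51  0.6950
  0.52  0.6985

-0.3336

T = 1.5;  σ√T = 0.4409
d₁ = [ln(203/193) + (0.029 + ½·0.36²)·1.5] / (σ√T) = (0.0505 + 0.1407) / 0.4409 = 0.4337 → 0.43
N(d₁) = N(0.43) = 0.6664
Δ_put = N(d₁) − 1 = 0.6664 − 1 = -0.3336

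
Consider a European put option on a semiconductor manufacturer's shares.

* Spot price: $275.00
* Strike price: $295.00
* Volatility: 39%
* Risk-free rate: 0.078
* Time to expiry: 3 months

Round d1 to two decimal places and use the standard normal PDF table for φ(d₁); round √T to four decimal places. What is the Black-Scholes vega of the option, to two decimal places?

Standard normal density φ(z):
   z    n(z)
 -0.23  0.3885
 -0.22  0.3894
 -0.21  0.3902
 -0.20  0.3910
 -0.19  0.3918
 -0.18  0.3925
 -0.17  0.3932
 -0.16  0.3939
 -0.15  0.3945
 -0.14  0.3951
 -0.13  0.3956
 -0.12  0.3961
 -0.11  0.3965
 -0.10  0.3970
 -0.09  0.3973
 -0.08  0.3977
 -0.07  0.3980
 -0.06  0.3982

T = 0.25;  σ√T = 0.1950
ln(S/K) + (r + σ²/2)T = ln(275/295) + (0.078 + 0.39²/2)·0.25 = -0.0702 + 0.0385 = -0.0317
d₁ = -0.0317 / 0.1950 = -0.1625 ⇒ -0.16
√T = √0.25 = 0.5000
φ(d₁) = φ(-0.16) = 0.3939
vega = S·φ(d₁)·√T = 275·0.3939·0.5000 = 54.1612

54.16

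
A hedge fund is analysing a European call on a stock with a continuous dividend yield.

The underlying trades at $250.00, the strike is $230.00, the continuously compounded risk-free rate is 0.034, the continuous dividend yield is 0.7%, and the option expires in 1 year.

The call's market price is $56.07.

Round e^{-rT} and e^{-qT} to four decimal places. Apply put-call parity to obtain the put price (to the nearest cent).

e^(−qT) = e^(−0.007·1) = 0.9930;  e^(−rT) = e^(−0.034·1) = 0.9666
Put-call parity: C − P = S·e^(−qT) − K·e^(−rT) = 250·0.9930 − 230·0.9666 = 248.2500 − 222.3180 = 25.9320
P = C − (C − P) = 56.07 − (25.9320) = 30.1380

$30.14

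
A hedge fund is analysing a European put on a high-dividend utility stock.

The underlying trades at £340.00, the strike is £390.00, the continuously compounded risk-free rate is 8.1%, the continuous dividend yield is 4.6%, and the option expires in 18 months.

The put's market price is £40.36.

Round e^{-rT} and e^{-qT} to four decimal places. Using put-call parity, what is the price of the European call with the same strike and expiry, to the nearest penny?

£12.30

exp(−qT) = exp(−0.046·1.5) = 0.9333;  exp(−rT) = exp(−0.081·1.5) = 0.8856
Put-call parity: C − P = S·e^(−qT) − K·e^(−rT) = 340·0.9333 − 390·0.8856 = 317.3220 − 345.3840 = -28.0620
C = P + (C − P) = 40.36 + (-28.0620) = 12.2980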